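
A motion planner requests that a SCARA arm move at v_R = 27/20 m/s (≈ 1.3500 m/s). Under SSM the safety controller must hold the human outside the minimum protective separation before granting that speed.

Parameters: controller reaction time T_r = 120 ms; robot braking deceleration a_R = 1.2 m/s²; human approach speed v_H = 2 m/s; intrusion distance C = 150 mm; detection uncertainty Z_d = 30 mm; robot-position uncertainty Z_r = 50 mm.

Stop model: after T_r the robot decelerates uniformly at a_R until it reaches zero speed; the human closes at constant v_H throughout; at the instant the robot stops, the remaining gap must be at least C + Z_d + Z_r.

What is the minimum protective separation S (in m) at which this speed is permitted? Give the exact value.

braking lasts T_s = (27/20)/(6/5) = 1.1250 s
robot covers v_R·T_r = 1.3500·0.1200 = 0.1620 m before braking
braking distance = 1.3500²/(2·1.2000) = 0.7594 m
human closes 2.0000·1.2450 = 2.4900 m
residual clearance needed = 0.1500+0.0300+0.0500 = 0.2300 m
S_min ≈ 0.1620+0.7594+2.4900+0.2300  ⇒  S_min = 29131/8000 m

S_min = 29131/8000 m = 3.6414 m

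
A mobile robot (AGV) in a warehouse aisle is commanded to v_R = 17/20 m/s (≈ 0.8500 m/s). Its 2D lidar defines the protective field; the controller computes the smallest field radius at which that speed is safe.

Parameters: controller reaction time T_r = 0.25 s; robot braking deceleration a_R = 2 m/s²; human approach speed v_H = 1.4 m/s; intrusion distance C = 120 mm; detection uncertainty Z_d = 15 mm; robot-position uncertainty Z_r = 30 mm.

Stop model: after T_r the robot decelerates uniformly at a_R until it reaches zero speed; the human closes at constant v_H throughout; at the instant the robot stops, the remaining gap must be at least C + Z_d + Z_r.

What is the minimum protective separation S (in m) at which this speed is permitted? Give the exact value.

T_s = v_R/a_R = (17/20)/2 = 0.4250 s
robot covers v_R·T_r = 0.8500·0.2500 = 0.2125 m before braking
robot covers 0.8500·0.4250 − ½·2.0000·0.4250² = 0.1806 m while stopping
human over T_r+T_s: 1.4000·(0.2500+0.4250) = 0.9450 m
residual clearance needed = 0.1200+0.0150+0.0300 = 0.1650 m
S_min ≈ 0.2125+0.1806+0.9450+0.1650  ⇒  S_min = 481/320 m

S_min = 481/320 m = 1.5031 m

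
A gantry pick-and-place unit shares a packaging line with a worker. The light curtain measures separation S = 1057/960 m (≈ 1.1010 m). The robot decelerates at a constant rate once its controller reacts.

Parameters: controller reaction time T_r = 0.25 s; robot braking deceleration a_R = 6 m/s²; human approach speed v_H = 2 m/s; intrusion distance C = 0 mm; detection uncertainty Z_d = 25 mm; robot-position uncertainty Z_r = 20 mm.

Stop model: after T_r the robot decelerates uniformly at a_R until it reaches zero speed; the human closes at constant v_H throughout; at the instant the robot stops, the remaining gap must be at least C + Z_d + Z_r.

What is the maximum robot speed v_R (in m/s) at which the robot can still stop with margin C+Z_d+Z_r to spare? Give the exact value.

v_R_max = 17/20 m/s = 0.8500 m/s

collect terms ⇒ (1/12)·v_R² + (7/12)·v_R + (-2669/4800) = 0
  disc = (7/12)² − 4·(1/12)·(-2669/4800) = 841/1600 ; √disc = 29/40
  v_R = (−(7/12) + 29/40) / (2·(1/12)) = 17/20 m/s
check:
stop time T_s = (17/20)/6 = 0.1417 s
reaction-phase robot travel = 0.8500·0.2500 = 0.2125 m
braking distance = 0.8500²/(2·6.0000) = 0.0602 m
person approaches 2.0000·(0.2500+0.1417) = 0.7833 m
margins: 0.0000+0.0250+0.0200 = 0.0450 m
sum ≈ 0.2125+0.0602+0.7833+0.0450 ≈ 1.1010 m = S ✓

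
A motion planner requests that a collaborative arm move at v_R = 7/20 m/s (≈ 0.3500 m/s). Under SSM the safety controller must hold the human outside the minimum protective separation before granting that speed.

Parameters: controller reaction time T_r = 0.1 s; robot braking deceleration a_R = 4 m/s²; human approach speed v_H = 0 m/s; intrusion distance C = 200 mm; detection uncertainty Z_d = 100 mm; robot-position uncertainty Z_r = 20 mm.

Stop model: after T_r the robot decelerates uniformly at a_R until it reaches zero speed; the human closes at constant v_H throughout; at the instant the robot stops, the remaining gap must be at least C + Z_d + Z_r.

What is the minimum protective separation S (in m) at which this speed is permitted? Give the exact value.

S_min = 237/640 m = 0.3703 m

T_s = v_R/a_R = (7/20)/4 = 0.0875 s
robot covers v_R·T_r = 0.3500·0.1000 = 0.0350 m before braking
braking distance = 0.3500²/(2·4.0000) = 0.0153 m
human over T_r+T_s: 0.0000·(0.1000+0.0875) = 0.0000 m
C+Z_d+Z_r = 0.2000+0.1000+0.0200 = 0.3200 m
S_min ≈ 0.0350+0.0153+0.0000+0.3200  ⇒  S_min = 237/640 m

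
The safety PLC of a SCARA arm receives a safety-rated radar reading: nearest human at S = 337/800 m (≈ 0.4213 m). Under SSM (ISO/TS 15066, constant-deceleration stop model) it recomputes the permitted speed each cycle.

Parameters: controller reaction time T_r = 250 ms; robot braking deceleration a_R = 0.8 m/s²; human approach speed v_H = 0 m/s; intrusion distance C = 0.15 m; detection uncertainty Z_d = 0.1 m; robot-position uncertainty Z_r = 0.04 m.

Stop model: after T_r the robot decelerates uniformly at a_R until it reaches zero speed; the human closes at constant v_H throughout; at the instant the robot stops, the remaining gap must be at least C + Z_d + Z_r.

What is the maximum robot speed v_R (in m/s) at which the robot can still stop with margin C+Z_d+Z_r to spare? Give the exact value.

v_R_max = 3/10 m/s = 0.3000 m/s

collect terms ⇒ (5/8)·v_R² + (1/4)·v_R + (-21/160) = 0
  disc = (1/4)² − 4·(5/8)·(-21/160) = 25/64 ; √disc = 5/8
  v_R = (−(1/4) + 5/8) / (2·(5/8)) = 3/10 m/s
check:
stop time T_s = (3/10)/(4/5) = 0.3750 s
robot covers v_R·T_r = 0.3000·0.2500 = 0.0750 m before braking
braking distance = 0.3000²/(2·0.8000) = 0.0563 m
human over T_r+T_s: 0.0000·(0.2500+0.3750) = 0.0000 m
residual clearance needed = 0.1500+0.1000+0.0400 = 0.2900 m
sum ≈ 0.0750+0.0563+0.0000+0.2900 ≈ 0.4213 m = S ✓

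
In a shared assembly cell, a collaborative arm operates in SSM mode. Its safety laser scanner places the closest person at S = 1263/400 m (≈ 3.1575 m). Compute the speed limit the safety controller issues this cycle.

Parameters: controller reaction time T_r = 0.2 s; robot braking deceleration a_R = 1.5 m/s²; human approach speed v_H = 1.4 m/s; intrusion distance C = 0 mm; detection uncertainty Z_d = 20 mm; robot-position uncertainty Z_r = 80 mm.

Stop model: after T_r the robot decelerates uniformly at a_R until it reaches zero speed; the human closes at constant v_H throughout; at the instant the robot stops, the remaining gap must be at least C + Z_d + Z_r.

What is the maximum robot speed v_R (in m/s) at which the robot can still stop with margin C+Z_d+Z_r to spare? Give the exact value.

collect terms ⇒ (1/3)·v_R² + (17/15)·v_R + (-1111/400) = 0
  disc = (17/15)² − 4·(1/3)·(-1111/400) = 4489/900 ; √disc = 67/30
  v_R = (−(17/15) + 67/30) / (2·(1/3)) = 33/20 m/s
check:
T_s = v_R/a_R = (33/20)/(3/2) = 1.1000 s
reaction-phase robot travel = 1.6500·0.2000 = 0.3300 m
robot covers 1.6500·1.1000 − ½·1.5000·1.1000² = 0.9075 m while stopping
person approaches 1.4000·(0.2000+1.1000) = 1.8200 m
C+Z_d+Z_r = 0.0000+0.0200+0.0800 = 0.1000 m
sum ≈ 0.3300+0.9075+1.8200+0.1000 ≈ 3.1575 m = S ✓

v_R_max = 33/20 m/s = 1.6500 m/s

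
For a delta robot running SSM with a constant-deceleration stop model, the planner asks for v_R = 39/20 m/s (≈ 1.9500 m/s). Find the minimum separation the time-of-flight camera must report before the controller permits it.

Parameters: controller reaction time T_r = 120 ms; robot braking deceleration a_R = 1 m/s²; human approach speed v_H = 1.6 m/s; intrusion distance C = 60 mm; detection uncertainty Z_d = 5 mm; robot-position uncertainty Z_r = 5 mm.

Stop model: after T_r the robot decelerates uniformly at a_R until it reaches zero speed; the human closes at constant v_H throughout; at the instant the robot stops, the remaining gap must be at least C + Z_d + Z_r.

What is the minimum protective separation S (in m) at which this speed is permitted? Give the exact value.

stop time T_s = (39/20)/1 = 1.9500 s
robot covers v_R·T_r = 1.9500·0.1200 = 0.2340 m before braking
robot covers 1.9500·1.9500 − ½·1.0000·1.9500² = 1.9013 m while stopping
person approaches 1.6000·(0.1200+1.9500) = 3.3120 m
residual clearance needed = 0.0600+0.0050+0.0050 = 0.0700 m
S_min ≈ 0.2340+1.9013+3.3120+0.0700  ⇒  S_min = 22069/4000 m

S_min = 22069/4000 m = 5.5172 m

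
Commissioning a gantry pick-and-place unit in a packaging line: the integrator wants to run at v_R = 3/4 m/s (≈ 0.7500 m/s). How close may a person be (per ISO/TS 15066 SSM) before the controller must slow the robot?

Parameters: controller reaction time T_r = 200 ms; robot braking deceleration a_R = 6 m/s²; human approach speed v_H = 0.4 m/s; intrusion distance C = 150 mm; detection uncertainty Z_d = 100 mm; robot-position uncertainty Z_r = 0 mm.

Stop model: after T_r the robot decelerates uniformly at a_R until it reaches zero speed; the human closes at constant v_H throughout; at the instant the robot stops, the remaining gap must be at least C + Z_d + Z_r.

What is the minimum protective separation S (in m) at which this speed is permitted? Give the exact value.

S_min = 923/1600 m = 0.5769 m

stop time T_s = (3/4)/6 = 0.1250 s
robot covers v_R·T_r = 0.7500·0.2000 = 0.1500 m before braking
braking distance = 0.7500²/(2·6.0000) = 0.0469 m
person approaches 0.4000·(0.2000+0.1250) = 0.1300 m
residual clearance needed = 0.1500+0.1000+0.0000 = 0.2500 m
S_min ≈ 0.1500+0.0469+0.1300+0.2500  ⇒  S_min = 923/1600 m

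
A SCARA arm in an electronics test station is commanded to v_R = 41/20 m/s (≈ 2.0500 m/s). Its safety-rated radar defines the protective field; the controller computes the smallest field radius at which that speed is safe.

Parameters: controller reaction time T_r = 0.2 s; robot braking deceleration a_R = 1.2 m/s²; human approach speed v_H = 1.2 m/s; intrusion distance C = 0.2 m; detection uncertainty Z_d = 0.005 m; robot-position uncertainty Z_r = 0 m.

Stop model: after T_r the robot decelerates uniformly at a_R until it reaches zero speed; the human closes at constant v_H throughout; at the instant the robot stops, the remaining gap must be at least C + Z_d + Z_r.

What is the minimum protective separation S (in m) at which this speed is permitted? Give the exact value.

S_min = 22349/4800 m = 4.6560 m

T_s = v_R/a_R = (41/20)/(6/5) = 1.7083 s
robot in T_r: 2.0500·0.2000 = 0.4100 m
robot under decel: 2.0500²/(2·1.2000) = 1.7510 m
person approaches 1.2000·(0.2000+1.7083) = 2.2900 m
margins: 0.2000+0.0050+0.0000 = 0.2050 m
S_min ≈ 0.4100+1.7510+2.2900+0.2050  ⇒  S_min = 22349/4800 m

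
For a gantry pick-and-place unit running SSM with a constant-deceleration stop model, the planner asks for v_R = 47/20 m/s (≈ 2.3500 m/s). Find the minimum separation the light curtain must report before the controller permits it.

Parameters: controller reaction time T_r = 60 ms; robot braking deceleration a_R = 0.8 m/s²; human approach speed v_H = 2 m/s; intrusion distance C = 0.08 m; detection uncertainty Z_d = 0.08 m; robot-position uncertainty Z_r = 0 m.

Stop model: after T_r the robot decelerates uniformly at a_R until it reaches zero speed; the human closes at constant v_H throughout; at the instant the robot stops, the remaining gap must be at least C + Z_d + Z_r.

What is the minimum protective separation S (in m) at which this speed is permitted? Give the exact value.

S_min = 155961/16000 m = 9.7476 m

stop time T_s = (47/20)/(4/5) = 2.9375 s
robot covers v_R·T_r = 2.3500·0.0600 = 0.1410 m before braking
robot covers 2.3500·2.9375 − ½·0.8000·2.9375² = 3.4516 m while stopping
human closes 2.0000·2.9975 = 5.9950 m
margins: 0.0800+0.0800+0.0000 = 0.1600 m
S_min ≈ 0.1410+3.4516+5.9950+0.1600  ⇒  S_min = 155961/16000 m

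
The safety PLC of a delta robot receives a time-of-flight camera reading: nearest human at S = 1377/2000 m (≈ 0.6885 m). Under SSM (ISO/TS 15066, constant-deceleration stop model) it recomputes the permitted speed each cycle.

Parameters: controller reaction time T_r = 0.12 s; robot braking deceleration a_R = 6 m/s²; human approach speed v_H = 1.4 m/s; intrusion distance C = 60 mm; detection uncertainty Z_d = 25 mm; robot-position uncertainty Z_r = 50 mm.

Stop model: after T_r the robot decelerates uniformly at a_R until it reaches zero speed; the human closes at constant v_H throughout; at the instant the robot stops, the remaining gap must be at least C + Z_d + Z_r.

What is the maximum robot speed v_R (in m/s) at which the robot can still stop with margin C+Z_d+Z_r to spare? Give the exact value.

v_R_max = 9/10 m/s = 0.9000 m/s

quadratic (1/12)·v² + (53/150)·v + (-771/2000) = 0
  disc = (53/150)² − 4·(1/12)·(-771/2000) = 22801/90000 ; √disc = 151/300
  v_R = (−(53/150) + 151/300) / (2·(1/12)) = 9/10 m/s
check:
braking lasts T_s = (9/10)/6 = 0.1500 s
robot covers v_R·T_r = 0.9000·0.1200 = 0.1080 m before braking
braking distance = 0.9000²/(2·6.0000) = 0.0675 m
human closes 1.4000·0.2700 = 0.3780 m
margins: 0.0600+0.0250+0.0500 = 0.1350 m
sum ≈ 0.1080+0.0675+0.3780+0.1350 ≈ 0.6885 m = S ✓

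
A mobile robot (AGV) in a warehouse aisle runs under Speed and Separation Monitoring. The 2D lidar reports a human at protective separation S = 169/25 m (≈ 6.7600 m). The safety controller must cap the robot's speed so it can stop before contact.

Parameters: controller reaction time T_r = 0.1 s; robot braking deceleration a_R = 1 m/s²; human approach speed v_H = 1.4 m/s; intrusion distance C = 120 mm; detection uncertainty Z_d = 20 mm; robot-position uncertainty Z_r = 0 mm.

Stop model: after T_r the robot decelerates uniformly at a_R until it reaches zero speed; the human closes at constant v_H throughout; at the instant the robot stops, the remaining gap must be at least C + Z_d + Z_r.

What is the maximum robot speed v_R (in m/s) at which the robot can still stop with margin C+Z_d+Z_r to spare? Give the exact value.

v_R_max = 12/5 m/s = 2.4000 m/s

collect terms ⇒ (1/2)·v_R² + (3/2)·v_R + (-162/25) = 0
  disc = (3/2)² − 4·(1/2)·(-162/25) = 1521/100 ; √disc = 39/10
  v_R = (−(3/2) + 39/10) / (2·(1/2)) = 12/5 m/s
check:
stop time T_s = (12/5)/1 = 2.4000 s
reaction-phase robot travel = 2.4000·0.1000 = 0.2400 m
braking distance = 2.4000²/(2·1.0000) = 2.8800 m
person approaches 1.4000·(0.1000+2.4000) = 3.5000 m
C+Z_d+Z_r = 0.1200+0.0200+0.0000 = 0.1400 m
sum ≈ 0.2400+2.8800+3.5000+0.1400 ≈ 6.7600 m = S ✓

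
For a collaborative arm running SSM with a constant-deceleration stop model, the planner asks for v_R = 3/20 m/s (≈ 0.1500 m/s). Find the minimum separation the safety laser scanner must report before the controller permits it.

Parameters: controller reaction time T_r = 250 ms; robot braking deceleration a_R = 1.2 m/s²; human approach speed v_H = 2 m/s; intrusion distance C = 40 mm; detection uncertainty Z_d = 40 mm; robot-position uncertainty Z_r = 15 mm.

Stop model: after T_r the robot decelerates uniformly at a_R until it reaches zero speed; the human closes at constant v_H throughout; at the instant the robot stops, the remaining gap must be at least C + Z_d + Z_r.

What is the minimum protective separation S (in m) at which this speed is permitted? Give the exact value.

braking lasts T_s = (3/20)/(6/5) = 0.1250 s
robot covers v_R·T_r = 0.1500·0.2500 = 0.0375 m before braking
robot under decel: 0.1500²/(2·1.2000) = 0.0094 m
person approaches 2.0000·(0.2500+0.1250) = 0.7500 m
margins: 0.0400+0.0400+0.0150 = 0.0950 m
S_min ≈ 0.0375+0.0094+0.7500+0.0950  ⇒  S_min = 1427/1600 m

S_min = 1427/1600 m = 0.8919 m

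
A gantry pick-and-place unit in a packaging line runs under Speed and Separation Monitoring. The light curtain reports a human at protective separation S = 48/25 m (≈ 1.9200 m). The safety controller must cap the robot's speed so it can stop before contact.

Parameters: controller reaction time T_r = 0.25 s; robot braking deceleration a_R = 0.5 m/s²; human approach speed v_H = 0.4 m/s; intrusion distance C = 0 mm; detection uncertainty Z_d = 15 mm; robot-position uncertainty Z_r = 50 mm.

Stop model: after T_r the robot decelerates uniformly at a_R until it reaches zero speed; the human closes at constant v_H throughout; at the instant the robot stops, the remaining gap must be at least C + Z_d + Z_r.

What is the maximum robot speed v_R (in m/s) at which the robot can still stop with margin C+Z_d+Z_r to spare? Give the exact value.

v_R_max = 9/10 m/s = 0.9000 m/s

collect terms ⇒ (1)·v_R² + (21/20)·v_R + (-351/200) = 0
  disc = (21/20)² − 4·(1)·(-351/200) = 3249/400 ; √disc = 57/20
  v_R = (−(21/20) + 57/20) / (2·(1)) = 9/10 m/s
check:
braking lasts T_s = (9/10)/(1/2) = 1.8000 s
reaction-phase robot travel = 0.9000·0.2500 = 0.2250 m
robot covers 0.9000·1.8000 − ½·0.5000·1.8000² = 0.8100 m while stopping
human closes 0.4000·2.0500 = 0.8200 m
residual clearance needed = 0.0000+0.0150+0.0500 = 0.0650 m
sum ≈ 0.2250+0.8100+0.8200+0.0650 ≈ 1.9200 m = S ✓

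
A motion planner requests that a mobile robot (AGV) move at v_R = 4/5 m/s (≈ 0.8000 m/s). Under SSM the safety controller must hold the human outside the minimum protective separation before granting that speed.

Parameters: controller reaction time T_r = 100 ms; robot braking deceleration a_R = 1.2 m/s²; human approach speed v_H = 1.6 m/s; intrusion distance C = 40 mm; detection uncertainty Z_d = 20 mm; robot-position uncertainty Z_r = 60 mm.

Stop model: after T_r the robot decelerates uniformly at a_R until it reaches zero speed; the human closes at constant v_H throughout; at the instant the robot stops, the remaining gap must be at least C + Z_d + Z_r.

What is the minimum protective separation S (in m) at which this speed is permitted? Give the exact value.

S_min = 127/75 m = 1.6933 m

stop time T_s = (4/5)/(6/5) = 0.6667 s
robot covers v_R·T_r = 0.8000·0.1000 = 0.0800 m before braking
braking distance = 0.8000²/(2·1.2000) = 0.2667 m
person approaches 1.6000·(0.1000+0.6667) = 1.2267 m
margins: 0.0400+0.0200+0.0600 = 0.1200 m
S_min ≈ 0.0800+0.2667+1.2267+0.1200  ⇒  S_min = 127/75 m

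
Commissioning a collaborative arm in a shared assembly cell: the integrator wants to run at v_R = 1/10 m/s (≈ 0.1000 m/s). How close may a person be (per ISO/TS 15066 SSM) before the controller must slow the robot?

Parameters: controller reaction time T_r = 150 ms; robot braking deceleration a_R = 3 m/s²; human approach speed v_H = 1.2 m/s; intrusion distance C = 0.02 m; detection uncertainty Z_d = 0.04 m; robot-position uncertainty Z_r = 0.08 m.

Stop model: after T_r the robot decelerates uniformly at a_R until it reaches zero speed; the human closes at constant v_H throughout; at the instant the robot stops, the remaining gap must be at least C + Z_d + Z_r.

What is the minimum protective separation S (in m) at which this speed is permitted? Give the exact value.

stop time T_s = (1/10)/3 = 0.0333 s
robot covers v_R·T_r = 0.1000·0.1500 = 0.0150 m before braking
robot covers 0.1000·0.0333 − ½·3.0000·0.0333² = 0.0017 m while stopping
person approaches 1.2000·(0.1500+0.0333) = 0.2200 m
margins: 0.0200+0.0400+0.0800 = 0.1400 m
S_min ≈ 0.0150+0.0017+0.2200+0.1400  ⇒  S_min = 113/300 m

S_min = 113/300 m = 0.3767 m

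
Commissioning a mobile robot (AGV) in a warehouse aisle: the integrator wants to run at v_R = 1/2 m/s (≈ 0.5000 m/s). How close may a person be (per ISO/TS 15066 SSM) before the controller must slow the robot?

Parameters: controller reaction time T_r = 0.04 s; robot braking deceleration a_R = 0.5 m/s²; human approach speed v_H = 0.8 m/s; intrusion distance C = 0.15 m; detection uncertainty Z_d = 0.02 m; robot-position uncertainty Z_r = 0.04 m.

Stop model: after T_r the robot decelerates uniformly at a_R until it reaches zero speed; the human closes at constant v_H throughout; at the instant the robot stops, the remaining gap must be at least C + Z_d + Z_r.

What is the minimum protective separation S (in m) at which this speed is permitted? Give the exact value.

S_min = 164/125 m = 1.3120 m

T_s = v_R/a_R = (1/2)/(1/2) = 1.0000 s
reaction-phase robot travel = 0.5000·0.0400 = 0.0200 m
braking distance = 0.5000²/(2·0.5000) = 0.2500 m
human closes 0.8000·1.0400 = 0.8320 m
residual clearance needed = 0.1500+0.0200+0.0400 = 0.2100 m
S_min ≈ 0.0200+0.2500+0.8320+0.2100  ⇒  S_min = 164/125 m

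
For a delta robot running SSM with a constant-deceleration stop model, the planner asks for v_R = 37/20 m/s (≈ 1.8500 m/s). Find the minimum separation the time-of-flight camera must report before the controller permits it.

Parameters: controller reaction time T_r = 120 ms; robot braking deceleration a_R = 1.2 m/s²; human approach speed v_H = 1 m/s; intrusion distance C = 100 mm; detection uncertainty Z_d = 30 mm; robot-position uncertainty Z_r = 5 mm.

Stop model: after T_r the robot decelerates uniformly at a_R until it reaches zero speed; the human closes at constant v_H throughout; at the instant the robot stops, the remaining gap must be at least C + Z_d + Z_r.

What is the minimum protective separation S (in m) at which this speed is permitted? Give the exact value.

S_min = 82673/24000 m = 3.4447 m

stop time T_s = (37/20)/(6/5) = 1.5417 s
robot covers v_R·T_r = 1.8500·0.1200 = 0.2220 m before braking
robot under decel: 1.8500²/(2·1.2000) = 1.4260 m
human over T_r+T_s: 1.0000·(0.1200+1.5417) = 1.6617 m
margins: 0.1000+0.0300+0.0050 = 0.1350 m
S_min ≈ 0.2220+1.4260+1.6617+0.1350  ⇒  S_min = 82673/24000 m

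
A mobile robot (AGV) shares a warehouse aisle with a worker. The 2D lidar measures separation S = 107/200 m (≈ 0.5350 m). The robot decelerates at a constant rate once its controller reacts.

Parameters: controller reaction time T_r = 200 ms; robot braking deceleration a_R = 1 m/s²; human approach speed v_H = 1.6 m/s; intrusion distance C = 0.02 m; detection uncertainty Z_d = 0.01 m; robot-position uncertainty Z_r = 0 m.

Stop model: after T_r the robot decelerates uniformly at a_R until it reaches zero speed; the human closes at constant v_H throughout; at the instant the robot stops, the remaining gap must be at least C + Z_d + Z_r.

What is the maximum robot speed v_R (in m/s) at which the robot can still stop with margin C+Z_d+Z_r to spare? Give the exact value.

collect terms ⇒ (1/2)·v_R² + (9/5)·v_R + (-37/200) = 0
  disc = (9/5)² − 4·(1/2)·(-37/200) = 361/100 ; √disc = 19/10
  v_R = (−(9/5) + 19/10) / (2·(1/2)) = 1/10 m/s
check:
braking lasts T_s = (1/10)/1 = 0.1000 s
robot in T_r: 0.1000·0.2000 = 0.0200 m
robot under decel: 0.1000²/(2·1.0000) = 0.0050 m
person approaches 1.6000·(0.2000+0.1000) = 0.4800 m
margins: 0.0200+0.0100+0.0000 = 0.0300 m
sum ≈ 0.0200+0.0050+0.4800+0.0300 ≈ 0.5350 m = S ✓

v_R_max = 1/10 m/s = 0.1000 m/s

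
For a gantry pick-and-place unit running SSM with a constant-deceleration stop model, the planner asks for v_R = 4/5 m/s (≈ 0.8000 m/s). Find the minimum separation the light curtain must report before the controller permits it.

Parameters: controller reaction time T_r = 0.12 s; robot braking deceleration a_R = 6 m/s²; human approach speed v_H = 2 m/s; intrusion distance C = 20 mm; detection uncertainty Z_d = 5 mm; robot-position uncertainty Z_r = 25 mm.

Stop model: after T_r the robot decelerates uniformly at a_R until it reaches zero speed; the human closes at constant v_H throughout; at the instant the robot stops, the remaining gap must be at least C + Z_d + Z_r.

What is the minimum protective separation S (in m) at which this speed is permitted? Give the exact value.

S_min = 353/500 m = 0.7060 m

stop time T_s = (4/5)/6 = 0.1333 s
reaction-phase robot travel = 0.8000·0.1200 = 0.0960 m
robot under decel: 0.8000²/(2·6.0000) = 0.0533 m
human over T_r+T_s: 2.0000·(0.1200+0.1333) = 0.5067 m
margins: 0.0200+0.0050+0.0250 = 0.0500 m
S_min ≈ 0.0960+0.0533+0.5067+0.0500  ⇒  S_min = 353/500 m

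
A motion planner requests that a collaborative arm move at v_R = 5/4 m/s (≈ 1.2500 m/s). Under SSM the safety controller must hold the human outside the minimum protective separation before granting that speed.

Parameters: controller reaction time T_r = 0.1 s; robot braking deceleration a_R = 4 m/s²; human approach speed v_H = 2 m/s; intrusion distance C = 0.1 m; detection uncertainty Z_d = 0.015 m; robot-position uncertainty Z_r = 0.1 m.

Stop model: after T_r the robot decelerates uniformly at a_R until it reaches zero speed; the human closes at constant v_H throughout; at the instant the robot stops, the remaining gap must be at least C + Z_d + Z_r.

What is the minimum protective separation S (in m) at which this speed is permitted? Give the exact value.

stop time T_s = (5/4)/4 = 0.3125 s
reaction-phase robot travel = 1.2500·0.1000 = 0.1250 m
robot under decel: 1.2500²/(2·4.0000) = 0.1953 m
person approaches 2.0000·(0.1000+0.3125) = 0.8250 m
margins: 0.1000+0.0150+0.1000 = 0.2150 m
S_min ≈ 0.1250+0.1953+0.8250+0.2150  ⇒  S_min = 4353/3200 m

S_min = 4353/3200 m = 1.3603 m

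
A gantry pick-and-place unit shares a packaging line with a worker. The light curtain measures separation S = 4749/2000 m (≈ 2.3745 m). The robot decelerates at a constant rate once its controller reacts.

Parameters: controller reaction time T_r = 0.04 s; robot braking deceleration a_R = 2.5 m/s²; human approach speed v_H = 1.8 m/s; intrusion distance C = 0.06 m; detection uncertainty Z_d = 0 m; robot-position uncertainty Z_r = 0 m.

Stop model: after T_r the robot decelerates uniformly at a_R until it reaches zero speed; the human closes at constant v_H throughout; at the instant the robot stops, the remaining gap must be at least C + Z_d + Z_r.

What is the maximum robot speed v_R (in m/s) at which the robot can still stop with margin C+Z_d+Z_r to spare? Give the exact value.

v_R_max = 39/20 m/s = 1.9500 m/s

collect terms ⇒ (1/5)·v_R² + (19/25)·v_R + (-897/400) = 0
  disc = (19/25)² − 4·(1/5)·(-897/400) = 5929/2500 ; √disc = 77/50
  v_R = (−(19/25) + 77/50) / (2·(1/5)) = 39/20 m/s
check:
T_s = v_R/a_R = (39/20)/(5/2) = 0.7800 s
robot covers v_R·T_r = 1.9500·0.0400 = 0.0780 m before braking
robot covers 1.9500·0.7800 − ½·2.5000·0.7800² = 0.7605 m while stopping
human over T_r+T_s: 1.8000·(0.0400+0.7800) = 1.4760 m
residual clearance needed = 0.0600+0.0000+0.0000 = 0.0600 m
sum ≈ 0.0780+0.7605+1.4760+0.0600 ≈ 2.3745 m = S ✓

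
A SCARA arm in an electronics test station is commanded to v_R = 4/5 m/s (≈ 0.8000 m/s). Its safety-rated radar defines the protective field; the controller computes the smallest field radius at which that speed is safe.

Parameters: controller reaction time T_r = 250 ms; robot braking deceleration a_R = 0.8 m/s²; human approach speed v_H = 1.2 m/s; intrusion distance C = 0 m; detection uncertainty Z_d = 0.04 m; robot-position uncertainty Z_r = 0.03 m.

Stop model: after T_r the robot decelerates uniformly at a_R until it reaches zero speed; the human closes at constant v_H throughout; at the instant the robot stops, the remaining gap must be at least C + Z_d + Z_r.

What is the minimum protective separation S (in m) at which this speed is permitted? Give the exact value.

T_s = v_R/a_R = (4/5)/(4/5) = 1.0000 s
robot covers v_R·T_r = 0.8000·0.2500 = 0.2000 m before braking
robot under decel: 0.8000²/(2·0.8000) = 0.4000 m
human over T_r+T_s: 1.2000·(0.2500+1.0000) = 1.5000 m
C+Z_d+Z_r = 0.0000+0.0400+0.0300 = 0.0700 m
S_min ≈ 0.2000+0.4000+1.5000+0.0700  ⇒  S_min = 217/100 m

S_min = 217/100 m = 2.1700 m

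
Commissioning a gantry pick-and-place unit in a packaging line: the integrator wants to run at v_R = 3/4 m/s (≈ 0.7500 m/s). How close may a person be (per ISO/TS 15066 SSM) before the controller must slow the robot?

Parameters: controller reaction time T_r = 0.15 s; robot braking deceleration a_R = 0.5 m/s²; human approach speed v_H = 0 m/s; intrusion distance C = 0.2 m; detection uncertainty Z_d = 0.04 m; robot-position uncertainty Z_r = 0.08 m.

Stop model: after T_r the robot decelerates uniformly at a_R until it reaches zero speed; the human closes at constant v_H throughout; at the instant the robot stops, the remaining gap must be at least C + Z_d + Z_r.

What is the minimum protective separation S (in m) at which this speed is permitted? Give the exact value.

S_min = 199/200 m = 0.9950 m

stop time T_s = (3/4)/(1/2) = 1.5000 s
robot covers v_R·T_r = 0.7500·0.1500 = 0.1125 m before braking
robot covers 0.7500·1.5000 − ½·0.5000·1.5000² = 0.5625 m while stopping
human closes 0.0000·1.6500 = 0.0000 m
margins: 0.2000+0.0400+0.0800 = 0.3200 m
S_min ≈ 0.1125+0.5625+0.0000+0.3200  ⇒  S_min = 199/200 m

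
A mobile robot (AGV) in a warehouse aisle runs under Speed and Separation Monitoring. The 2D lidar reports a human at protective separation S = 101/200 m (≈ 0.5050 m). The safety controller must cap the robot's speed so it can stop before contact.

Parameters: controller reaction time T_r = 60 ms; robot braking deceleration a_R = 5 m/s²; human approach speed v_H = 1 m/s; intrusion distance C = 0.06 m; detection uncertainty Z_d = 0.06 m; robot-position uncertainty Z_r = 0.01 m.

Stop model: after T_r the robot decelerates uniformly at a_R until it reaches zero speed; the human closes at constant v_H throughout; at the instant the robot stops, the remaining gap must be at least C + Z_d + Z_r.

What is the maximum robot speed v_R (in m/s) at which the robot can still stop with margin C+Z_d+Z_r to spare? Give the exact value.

v_R_max = 9/10 m/s = 0.9000 m/s

quadratic (1/10)·v² + (13/50)·v + (-63/200) = 0
  disc = (13/50)² − 4·(1/10)·(-63/200) = 121/625 ; √disc = 11/25
  v_R = (−(13/50) + 11/25) / (2·(1/10)) = 9/10 m/s
check:
T_s = v_R/a_R = (9/10)/5 = 0.1800 s
reaction-phase robot travel = 0.9000·0.0600 = 0.0540 m
robot covers 0.9000·0.1800 − ½·5.0000·0.1800² = 0.0810 m while stopping
human closes 1.0000·0.2400 = 0.2400 m
margins: 0.0600+0.0600+0.0100 = 0.1300 m
sum ≈ 0.0540+0.0810+0.2400+0.1300 ≈ 0.5050 m = S ✓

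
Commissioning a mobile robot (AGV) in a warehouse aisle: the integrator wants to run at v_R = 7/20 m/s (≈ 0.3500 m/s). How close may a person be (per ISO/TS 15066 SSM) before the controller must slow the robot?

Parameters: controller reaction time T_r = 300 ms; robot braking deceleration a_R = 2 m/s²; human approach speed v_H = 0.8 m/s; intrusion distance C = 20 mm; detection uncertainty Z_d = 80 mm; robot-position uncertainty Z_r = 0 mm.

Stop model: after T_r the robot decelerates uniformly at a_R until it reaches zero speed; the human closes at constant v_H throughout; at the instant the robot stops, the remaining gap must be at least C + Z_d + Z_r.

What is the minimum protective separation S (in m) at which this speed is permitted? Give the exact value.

S_min = 197/320 m = 0.6156 m

T_s = v_R/a_R = (7/20)/2 = 0.1750 s
reaction-phase robot travel = 0.3500·0.3000 = 0.1050 m
braking distance = 0.3500²/(2·2.0000) = 0.0306 m
human over T_r+T_s: 0.8000·(0.3000+0.1750) = 0.3800 m
C+Z_d+Z_r = 0.0200+0.0800+0.0000 = 0.1000 m
S_min ≈ 0.1050+0.0306+0.3800+0.1000  ⇒  S_min = 197/320 m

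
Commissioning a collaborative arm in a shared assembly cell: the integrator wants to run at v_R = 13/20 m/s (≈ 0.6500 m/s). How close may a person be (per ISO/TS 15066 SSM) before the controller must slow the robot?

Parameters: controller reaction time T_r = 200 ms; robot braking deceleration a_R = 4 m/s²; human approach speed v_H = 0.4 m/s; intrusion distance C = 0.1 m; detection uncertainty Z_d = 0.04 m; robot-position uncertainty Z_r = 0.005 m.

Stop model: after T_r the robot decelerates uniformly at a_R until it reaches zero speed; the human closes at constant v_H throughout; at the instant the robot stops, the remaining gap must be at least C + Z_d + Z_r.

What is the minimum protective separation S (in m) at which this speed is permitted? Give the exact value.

S_min = 1513/3200 m = 0.4728 m

T_s = v_R/a_R = (13/20)/4 = 0.1625 s
robot covers v_R·T_r = 0.6500·0.2000 = 0.1300 m before braking
braking distance = 0.6500²/(2·4.0000) = 0.0528 m
human over T_r+T_s: 0.4000·(0.2000+0.1625) = 0.1450 m
margins: 0.1000+0.0400+0.0050 = 0.1450 m
S_min ≈ 0.1300+0.0528+0.1450+0.1450  ⇒  S_min = 1513/3200 m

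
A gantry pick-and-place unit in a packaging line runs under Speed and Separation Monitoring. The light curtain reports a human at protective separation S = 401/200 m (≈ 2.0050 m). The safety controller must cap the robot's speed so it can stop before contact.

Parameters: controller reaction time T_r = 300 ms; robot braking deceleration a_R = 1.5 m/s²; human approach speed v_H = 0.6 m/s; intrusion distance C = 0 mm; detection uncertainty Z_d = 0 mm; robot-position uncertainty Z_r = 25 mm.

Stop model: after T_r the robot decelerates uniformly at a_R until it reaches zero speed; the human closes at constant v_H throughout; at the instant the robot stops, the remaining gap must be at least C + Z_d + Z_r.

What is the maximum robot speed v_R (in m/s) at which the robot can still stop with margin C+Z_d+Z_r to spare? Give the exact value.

v_R_max = 3/2 m/s = 1.5000 m/s

at the boundary: (1/3)·v² + (7/10)·v + (-9/5) = 0
  disc = (7/10)² − 4·(1/3)·(-9/5) = 289/100 ; √disc = 17/10
  v_R = (−(7/10) + 17/10) / (2·(1/3)) = 3/2 m/s
check:
stop time T_s = (3/2)/(3/2) = 1.0000 s
robot in T_r: 1.5000·0.3000 = 0.4500 m
robot under decel: 1.5000²/(2·1.5000) = 0.7500 m
human over T_r+T_s: 0.6000·(0.3000+1.0000) = 0.7800 m
C+Z_d+Z_r = 0.0000+0.0000+0.0250 = 0.0250 m
sum ≈ 0.4500+0.7500+0.7800+0.0250 ≈ 2.0050 m = S ✓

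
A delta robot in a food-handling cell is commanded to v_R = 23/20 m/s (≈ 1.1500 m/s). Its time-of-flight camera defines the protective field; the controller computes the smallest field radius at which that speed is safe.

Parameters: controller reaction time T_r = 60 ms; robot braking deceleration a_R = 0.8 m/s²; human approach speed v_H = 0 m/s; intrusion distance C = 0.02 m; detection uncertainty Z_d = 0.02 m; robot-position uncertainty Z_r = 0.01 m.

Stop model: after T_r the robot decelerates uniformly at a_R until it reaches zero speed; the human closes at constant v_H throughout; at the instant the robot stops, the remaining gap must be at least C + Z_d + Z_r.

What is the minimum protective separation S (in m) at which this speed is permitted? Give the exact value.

S_min = 15129/16000 m = 0.9456 m

braking lasts T_s = (23/20)/(4/5) = 1.4375 s
reaction-phase robot travel = 1.1500·0.0600 = 0.0690 m
robot covers 1.1500·1.4375 − ½·0.8000·1.4375² = 0.8266 m while stopping
human over T_r+T_s: 0.0000·(0.0600+1.4375) = 0.0000 m
margins: 0.0200+0.0200+0.0100 = 0.0500 m
S_min ≈ 0.0690+0.8266+0.0000+0.0500  ⇒  S_min = 15129/16000 m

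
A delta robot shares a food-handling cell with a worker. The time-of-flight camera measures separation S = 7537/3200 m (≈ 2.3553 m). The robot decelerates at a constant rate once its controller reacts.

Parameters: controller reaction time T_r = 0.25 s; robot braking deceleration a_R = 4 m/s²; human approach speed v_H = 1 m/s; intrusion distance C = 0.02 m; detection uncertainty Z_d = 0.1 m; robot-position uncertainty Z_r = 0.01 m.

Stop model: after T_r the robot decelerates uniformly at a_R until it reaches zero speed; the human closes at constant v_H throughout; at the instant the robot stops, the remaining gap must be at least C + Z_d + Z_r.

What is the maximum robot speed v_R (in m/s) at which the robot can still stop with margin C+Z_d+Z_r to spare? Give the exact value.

collect terms ⇒ (1/8)·v_R² + (1/2)·v_R + (-6321/3200) = 0
  disc = (1/2)² − 4·(1/8)·(-6321/3200) = 7921/6400 ; √disc = 89/80
  v_R = (−(1/2) + 89/80) / (2·(1/8)) = 49/20 m/s
check:
stop time T_s = (49/20)/4 = 0.6125 s
reaction-phase robot travel = 2.4500·0.2500 = 0.6125 m
robot under decel: 2.4500²/(2·4.0000) = 0.7503 m
person approaches 1.0000·(0.2500+0.6125) = 0.8625 m
C+Z_d+Z_r = 0.0200+0.1000+0.0100 = 0.1300 m
sum ≈ 0.6125+0.7503+0.8625+0.1300 ≈ 2.3553 m = S ✓

v_R_max = 49/20 m/s = 2.4500 m/s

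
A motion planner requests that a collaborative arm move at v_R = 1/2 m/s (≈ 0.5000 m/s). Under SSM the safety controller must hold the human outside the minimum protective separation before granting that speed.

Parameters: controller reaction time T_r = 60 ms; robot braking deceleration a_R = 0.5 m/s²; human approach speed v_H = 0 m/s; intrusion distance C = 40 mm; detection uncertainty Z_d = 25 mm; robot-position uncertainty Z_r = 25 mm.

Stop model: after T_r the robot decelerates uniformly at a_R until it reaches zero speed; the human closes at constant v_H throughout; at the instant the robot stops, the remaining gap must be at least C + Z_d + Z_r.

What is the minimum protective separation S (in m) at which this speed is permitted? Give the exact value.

S_min = 37/100 m = 0.3700 m

stop time T_s = (1/2)/(1/2) = 1.0000 s
robot covers v_R·T_r = 0.5000·0.0600 = 0.0300 m before braking
robot under decel: 0.5000²/(2·0.5000) = 0.2500 m
human closes 0.0000·1.0600 = 0.0000 m
C+Z_d+Z_r = 0.0400+0.0250+0.0250 = 0.0900 m
S_min ≈ 0.0300+0.2500+0.0000+0.0900  ⇒  S_min = 37/100 m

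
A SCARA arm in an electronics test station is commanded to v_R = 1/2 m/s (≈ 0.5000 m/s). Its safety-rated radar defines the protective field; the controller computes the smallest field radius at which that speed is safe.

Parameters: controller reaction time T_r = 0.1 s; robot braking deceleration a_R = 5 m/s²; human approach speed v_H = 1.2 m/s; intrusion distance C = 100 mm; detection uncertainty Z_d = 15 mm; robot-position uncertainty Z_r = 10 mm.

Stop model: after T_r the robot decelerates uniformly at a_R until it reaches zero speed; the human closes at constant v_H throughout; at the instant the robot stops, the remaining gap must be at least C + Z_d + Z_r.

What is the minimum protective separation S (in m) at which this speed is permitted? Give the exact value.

S_min = 11/25 m = 0.4400 m

braking lasts T_s = (1/2)/5 = 0.1000 s
robot covers v_R·T_r = 0.5000·0.1000 = 0.0500 m before braking
braking distance = 0.5000²/(2·5.0000) = 0.0250 m
human over T_r+T_s: 1.2000·(0.1000+0.1000) = 0.2400 m
residual clearance needed = 0.1000+0.0150+0.0100 = 0.1250 m
S_min ≈ 0.0500+0.0250+0.2400+0.1250  ⇒  S_min = 11/25 m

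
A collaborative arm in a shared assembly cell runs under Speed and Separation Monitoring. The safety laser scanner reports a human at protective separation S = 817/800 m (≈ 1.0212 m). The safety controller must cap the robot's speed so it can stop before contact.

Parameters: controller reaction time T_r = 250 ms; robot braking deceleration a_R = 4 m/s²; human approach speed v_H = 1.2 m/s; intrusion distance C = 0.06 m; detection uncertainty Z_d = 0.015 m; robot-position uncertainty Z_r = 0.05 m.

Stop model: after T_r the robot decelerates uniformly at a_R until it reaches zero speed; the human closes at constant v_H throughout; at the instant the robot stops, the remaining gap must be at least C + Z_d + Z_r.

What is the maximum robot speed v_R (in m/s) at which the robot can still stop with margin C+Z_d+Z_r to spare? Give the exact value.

quadratic (1/8)·v² + (11/20)·v + (-477/800) = 0
  disc = (11/20)² − 4·(1/8)·(-477/800) = 961/1600 ; √disc = 31/40
  v_R = (−(11/20) + 31/40) / (2·(1/8)) = 9/10 m/s
check:
T_s = v_R/a_R = (9/10)/4 = 0.2250 s
robot covers v_R·T_r = 0.9000·0.2500 = 0.2250 m before braking
robot covers 0.9000·0.2250 − ½·4.0000·0.2250² = 0.1013 m while stopping
human closes 1.2000·0.4750 = 0.5700 m
C+Z_d+Z_r = 0.0600+0.0150+0.0500 = 0.1250 m
sum ≈ 0.2250+0.1013+0.5700+0.1250 ≈ 1.0212 m = S ✓

v_R_max = 9/10 m/s = 0.9000 m/s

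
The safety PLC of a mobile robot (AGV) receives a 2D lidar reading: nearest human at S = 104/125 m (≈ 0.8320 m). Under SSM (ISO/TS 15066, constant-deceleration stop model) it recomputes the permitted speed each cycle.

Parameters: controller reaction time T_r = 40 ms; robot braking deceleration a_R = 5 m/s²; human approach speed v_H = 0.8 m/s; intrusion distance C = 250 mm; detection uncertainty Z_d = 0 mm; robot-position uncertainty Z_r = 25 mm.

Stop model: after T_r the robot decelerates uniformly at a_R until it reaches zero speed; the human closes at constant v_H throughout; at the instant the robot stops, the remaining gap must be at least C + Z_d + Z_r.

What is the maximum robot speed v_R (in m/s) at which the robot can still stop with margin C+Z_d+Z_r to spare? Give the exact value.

v_R_max = 3/2 m/s = 1.5000 m/s

quadratic (1/10)·v² + (1/5)·v + (-21/40) = 0
  disc = (1/5)² − 4·(1/10)·(-21/40) = 1/4 ; √disc = 1/2
  v_R = (−(1/5) + 1/2) / (2·(1/10)) = 3/2 m/s
check:
stop time T_s = (3/2)/5 = 0.3000 s
robot in T_r: 1.5000·0.0400 = 0.0600 m
robot under decel: 1.5000²/(2·5.0000) = 0.2250 m
person approaches 0.8000·(0.0400+0.3000) = 0.2720 m
residual clearance needed = 0.2500+0.0000+0.0250 = 0.2750 m
sum ≈ 0.0600+0.2250+0.2720+0.2750 ≈ 0.8320 m = S ✓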